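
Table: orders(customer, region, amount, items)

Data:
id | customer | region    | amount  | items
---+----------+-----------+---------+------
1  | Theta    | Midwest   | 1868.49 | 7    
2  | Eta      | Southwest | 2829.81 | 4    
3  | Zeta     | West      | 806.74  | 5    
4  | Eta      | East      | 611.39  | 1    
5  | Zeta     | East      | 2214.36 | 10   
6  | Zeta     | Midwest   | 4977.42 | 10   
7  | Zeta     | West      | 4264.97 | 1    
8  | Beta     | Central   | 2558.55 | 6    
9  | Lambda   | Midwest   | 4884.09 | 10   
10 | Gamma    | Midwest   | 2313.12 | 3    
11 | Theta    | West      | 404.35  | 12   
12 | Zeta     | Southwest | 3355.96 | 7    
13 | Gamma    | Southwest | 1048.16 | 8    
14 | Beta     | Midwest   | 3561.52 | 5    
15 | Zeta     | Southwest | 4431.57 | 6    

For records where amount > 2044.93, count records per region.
SELECT region, COUNT(*)
FROM orders
WHERE amount > 2044.93
GROUP BY region

Note: WHERE filters rows before grouping.

Result:
  Central: 1
  East: 1
  Midwest: 4
  Southwest: 3
  West: 1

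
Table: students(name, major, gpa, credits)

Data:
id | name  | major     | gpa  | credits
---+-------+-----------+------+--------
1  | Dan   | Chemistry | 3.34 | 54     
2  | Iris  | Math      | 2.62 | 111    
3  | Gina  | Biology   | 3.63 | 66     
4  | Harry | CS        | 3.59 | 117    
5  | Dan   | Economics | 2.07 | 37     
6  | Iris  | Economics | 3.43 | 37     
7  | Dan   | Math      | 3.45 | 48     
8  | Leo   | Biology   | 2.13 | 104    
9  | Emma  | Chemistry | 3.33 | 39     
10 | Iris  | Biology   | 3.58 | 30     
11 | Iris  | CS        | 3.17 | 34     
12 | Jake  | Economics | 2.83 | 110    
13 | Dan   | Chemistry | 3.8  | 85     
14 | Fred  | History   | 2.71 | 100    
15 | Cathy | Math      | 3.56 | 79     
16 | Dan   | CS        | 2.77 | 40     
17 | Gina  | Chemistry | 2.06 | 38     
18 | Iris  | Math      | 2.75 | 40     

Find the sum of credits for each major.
SELECT major, SUM(credits) as result
FROM students
GROUP BY major

Result:
  Biology: 200
  CS: 191
  Chemistry: 216
  Economics: 184
  History: 100
  Math: 278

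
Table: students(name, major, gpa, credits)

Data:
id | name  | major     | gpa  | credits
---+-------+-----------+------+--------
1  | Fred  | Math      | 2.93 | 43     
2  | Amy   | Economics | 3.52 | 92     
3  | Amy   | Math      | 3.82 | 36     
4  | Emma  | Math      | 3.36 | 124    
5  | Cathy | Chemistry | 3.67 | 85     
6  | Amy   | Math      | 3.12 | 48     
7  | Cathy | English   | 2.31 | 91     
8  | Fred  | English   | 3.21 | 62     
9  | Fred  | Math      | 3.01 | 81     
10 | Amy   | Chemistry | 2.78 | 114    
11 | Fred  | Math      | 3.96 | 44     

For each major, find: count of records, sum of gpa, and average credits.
SELECT major,
       COUNT(*) as cnt,
       SUM(gpa) as total_gpa,
       AVG(credits) as avg_credits
FROM students
GROUP BY major

Result:
  Chemistry: 2 records, 6.45 total gpa, 99.50 avg credits
  Economics: 1 records, 3.52 total gpa, 92.00 avg credits
  English: 2 records, 5.52 total gpa, 76.50 avg credits
  Math: 6 records, 20.20 total gpa, 62.67 avg credits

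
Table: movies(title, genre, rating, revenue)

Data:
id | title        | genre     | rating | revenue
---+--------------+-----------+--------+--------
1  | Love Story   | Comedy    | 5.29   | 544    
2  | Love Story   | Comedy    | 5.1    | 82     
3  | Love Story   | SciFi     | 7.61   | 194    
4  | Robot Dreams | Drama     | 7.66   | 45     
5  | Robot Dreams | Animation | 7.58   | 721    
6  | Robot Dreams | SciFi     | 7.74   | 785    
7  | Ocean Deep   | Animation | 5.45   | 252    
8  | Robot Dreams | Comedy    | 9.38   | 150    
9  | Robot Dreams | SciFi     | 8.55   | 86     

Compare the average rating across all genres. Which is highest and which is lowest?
SELECT genre, AVG(rating)
FROM movies
GROUP BY genre
ORDER BY AVG(rating)

All groups:
  Animation: 6.52
  Comedy: 6.59
  Drama: 7.66
  SciFi: 7.97

Highest: SciFi (7.97)
Lowest: Animation (6.52)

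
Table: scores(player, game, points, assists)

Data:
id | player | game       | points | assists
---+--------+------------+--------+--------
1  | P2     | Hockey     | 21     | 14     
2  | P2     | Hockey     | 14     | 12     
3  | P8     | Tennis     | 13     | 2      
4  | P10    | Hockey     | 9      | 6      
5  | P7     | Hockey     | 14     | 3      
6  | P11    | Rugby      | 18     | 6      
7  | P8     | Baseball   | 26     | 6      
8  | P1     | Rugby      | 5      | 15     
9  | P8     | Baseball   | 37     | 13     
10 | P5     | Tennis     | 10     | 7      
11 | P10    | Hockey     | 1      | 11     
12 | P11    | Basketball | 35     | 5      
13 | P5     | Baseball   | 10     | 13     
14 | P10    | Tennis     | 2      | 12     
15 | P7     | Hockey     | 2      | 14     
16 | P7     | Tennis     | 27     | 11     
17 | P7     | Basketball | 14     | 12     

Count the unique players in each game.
SELECT game, COUNT(DISTINCT player)
FROM scores
GROUP BY game

Result:
  Baseball: 2 distinct
  Basketball: 2 distinct
  Hockey: 3 distinct
  Rugby: 2 distinct
  Tennis: 4 distinct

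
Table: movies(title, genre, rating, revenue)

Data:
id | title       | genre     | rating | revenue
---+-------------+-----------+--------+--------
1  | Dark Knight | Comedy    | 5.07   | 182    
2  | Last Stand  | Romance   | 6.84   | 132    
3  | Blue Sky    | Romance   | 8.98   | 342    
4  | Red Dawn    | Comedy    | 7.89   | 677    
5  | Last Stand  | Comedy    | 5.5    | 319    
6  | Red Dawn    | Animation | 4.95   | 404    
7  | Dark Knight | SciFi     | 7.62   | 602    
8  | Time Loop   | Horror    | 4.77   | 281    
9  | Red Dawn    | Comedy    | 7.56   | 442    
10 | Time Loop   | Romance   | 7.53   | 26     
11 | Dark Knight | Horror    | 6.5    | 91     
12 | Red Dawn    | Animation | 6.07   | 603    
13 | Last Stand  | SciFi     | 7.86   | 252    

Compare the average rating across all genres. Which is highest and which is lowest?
SELECT genre, AVG(rating)
FROM movies
GROUP BY genre
ORDER BY AVG(rating)

All groups:
  Animation: 5.51
  Horror: 5.64
  Comedy: 6.51
  SciFi: 7.74
  Romance: 7.78

Highest: Romance (7.78)
Lowest: Animation (5.51)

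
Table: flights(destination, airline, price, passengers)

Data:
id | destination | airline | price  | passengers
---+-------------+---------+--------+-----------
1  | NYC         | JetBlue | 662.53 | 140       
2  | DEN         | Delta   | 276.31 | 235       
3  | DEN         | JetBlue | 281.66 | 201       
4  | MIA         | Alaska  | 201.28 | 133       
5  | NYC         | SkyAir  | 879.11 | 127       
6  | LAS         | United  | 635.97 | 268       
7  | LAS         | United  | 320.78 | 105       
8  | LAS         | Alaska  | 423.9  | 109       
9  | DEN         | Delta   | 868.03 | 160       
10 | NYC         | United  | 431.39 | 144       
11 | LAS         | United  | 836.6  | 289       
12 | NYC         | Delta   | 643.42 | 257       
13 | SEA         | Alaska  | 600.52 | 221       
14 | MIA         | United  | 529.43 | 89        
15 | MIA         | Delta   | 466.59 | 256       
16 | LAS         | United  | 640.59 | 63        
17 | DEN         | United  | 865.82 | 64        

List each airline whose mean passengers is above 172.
SELECT airline, AVG(passengers)
FROM flights
GROUP BY airline
HAVING AVG(passengers) > 172

Result:
  Delta: avg=227.00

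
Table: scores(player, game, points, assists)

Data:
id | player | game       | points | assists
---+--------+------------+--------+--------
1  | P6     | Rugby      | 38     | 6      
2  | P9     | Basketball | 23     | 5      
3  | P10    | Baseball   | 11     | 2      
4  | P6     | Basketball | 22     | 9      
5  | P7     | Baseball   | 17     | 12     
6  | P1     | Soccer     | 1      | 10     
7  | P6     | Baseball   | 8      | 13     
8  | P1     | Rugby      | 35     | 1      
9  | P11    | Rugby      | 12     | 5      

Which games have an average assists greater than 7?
SELECT game, AVG(assists)
FROM scores
GROUP BY game
HAVING AVG(assists) > 7

Result:
  Baseball: avg=9.00
  Soccer: avg=10.00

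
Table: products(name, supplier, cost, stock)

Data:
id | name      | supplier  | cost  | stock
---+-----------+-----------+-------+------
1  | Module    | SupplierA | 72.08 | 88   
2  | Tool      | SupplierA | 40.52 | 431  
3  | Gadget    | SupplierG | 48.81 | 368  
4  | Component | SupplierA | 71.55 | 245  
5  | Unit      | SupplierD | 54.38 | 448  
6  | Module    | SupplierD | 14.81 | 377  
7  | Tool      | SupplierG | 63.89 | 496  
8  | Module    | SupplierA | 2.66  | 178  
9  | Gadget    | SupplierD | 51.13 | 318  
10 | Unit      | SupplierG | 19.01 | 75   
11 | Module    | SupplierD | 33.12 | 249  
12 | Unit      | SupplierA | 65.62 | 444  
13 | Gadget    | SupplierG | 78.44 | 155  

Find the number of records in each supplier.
SELECT supplier, COUNT(*) as count
FROM products
GROUP BY supplier

Result:
  SupplierA: 5
  SupplierD: 4
  SupplierG: 4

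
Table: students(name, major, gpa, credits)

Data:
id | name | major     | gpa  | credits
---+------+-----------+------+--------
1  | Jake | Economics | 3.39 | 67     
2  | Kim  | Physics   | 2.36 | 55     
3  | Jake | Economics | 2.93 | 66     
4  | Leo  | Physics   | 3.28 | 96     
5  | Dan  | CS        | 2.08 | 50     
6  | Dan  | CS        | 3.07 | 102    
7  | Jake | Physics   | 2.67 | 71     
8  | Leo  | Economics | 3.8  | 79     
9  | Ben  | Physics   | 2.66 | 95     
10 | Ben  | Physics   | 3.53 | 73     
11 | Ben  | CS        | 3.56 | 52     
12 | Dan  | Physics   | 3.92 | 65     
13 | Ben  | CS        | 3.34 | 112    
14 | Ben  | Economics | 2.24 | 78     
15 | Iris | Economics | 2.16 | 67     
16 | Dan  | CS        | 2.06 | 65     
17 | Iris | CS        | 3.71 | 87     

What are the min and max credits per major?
SELECT major, MIN(credits), MAX(credits)
FROM students
GROUP BY major

Result:
  CS: min=50, max=112
  Economics: min=66, max=79
  Physics: min=55, max=96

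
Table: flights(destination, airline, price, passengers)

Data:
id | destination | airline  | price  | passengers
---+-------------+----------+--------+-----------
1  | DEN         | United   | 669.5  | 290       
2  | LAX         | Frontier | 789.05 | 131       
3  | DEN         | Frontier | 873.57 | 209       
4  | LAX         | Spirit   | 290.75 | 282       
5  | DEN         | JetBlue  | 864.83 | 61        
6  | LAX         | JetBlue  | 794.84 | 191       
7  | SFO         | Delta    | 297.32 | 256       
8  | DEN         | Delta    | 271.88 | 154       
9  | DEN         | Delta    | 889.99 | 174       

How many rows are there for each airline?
SELECT airline, COUNT(*) as count
FROM flights
GROUP BY airline

Result:
  Delta: 3
  Frontier: 2
  JetBlue: 2
  Spirit: 1
  United: 1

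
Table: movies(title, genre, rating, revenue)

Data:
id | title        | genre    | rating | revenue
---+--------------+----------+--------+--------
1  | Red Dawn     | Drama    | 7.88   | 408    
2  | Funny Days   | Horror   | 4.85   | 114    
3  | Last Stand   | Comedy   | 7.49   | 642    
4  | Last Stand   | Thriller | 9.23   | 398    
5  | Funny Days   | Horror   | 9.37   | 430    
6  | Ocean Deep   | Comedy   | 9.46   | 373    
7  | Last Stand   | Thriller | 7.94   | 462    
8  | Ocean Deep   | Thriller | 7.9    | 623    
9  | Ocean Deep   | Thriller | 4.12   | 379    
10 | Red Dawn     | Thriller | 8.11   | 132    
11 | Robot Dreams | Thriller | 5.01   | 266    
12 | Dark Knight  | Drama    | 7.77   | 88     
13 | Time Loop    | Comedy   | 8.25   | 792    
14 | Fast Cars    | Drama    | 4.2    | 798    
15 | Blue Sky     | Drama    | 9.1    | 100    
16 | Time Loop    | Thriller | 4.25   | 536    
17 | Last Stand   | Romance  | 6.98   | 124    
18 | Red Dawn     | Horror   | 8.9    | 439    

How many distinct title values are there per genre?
SELECT genre, COUNT(DISTINCT title)
FROM movies
GROUP BY genre

Result:
  Comedy: 3 distinct
  Drama: 4 distinct
  Horror: 2 distinct
  Romance: 1 distinct
  Thriller: 5 distinct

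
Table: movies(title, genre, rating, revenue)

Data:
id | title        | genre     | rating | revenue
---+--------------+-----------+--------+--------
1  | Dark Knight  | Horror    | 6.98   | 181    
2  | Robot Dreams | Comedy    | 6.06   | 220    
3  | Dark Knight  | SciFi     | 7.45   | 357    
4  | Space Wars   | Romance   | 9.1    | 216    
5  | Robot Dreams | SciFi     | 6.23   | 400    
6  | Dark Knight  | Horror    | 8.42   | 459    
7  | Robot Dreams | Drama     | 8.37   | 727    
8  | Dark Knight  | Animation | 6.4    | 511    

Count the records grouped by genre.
SELECT genre, COUNT(*) as count
FROM movies
GROUP BY genre

Result:
  Animation: 1
  Comedy: 1
  Drama: 1
  Horror: 2
  Romance: 1
  SciFi: 2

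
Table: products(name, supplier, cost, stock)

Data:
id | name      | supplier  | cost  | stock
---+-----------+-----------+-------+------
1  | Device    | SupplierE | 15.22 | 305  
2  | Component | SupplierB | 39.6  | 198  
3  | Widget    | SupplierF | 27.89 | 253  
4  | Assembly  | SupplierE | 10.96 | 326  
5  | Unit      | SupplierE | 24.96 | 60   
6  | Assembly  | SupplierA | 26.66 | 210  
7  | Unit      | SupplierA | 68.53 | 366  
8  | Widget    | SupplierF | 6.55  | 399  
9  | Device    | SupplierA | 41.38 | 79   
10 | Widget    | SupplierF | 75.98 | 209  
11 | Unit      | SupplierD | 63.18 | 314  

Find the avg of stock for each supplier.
SELECT supplier, AVG(stock) as result
FROM products
GROUP BY supplier

Result:
  SupplierA: 218.33
  SupplierB: 198.00
  SupplierD: 314.00
  SupplierE: 230.33
  SupplierF: 287.00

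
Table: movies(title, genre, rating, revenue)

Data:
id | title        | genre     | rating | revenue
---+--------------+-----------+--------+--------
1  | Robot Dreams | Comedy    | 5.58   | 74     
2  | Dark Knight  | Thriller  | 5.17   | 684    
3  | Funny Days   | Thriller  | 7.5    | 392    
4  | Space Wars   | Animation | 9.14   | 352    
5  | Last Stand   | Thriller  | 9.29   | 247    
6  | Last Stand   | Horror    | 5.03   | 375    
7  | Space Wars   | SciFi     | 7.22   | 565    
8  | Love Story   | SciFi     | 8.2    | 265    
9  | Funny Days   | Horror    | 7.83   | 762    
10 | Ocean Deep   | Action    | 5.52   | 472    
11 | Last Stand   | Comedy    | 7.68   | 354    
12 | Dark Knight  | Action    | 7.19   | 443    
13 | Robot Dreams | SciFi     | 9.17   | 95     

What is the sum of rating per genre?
SELECT genre, SUM(rating) as result
FROM movies
GROUP BY genre

Result:
  Action: 12.71
  Animation: 9.14
  Comedy: 13.26
  Horror: 12.86
  SciFi: 24.59
  Thriller: 21.96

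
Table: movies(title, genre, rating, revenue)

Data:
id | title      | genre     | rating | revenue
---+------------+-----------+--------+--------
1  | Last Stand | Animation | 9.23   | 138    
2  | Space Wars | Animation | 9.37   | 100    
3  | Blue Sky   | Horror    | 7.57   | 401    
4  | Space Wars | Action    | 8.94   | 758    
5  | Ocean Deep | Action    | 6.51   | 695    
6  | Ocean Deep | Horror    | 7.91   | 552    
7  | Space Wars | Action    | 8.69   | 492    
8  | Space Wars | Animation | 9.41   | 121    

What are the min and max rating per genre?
SELECT genre, MIN(rating), MAX(rating)
FROM movies
GROUP BY genre

Result:
  Action: min=6.51, max=8.94
  Animation: min=9.23, max=9.41
  Horror: min=7.57, max=7.91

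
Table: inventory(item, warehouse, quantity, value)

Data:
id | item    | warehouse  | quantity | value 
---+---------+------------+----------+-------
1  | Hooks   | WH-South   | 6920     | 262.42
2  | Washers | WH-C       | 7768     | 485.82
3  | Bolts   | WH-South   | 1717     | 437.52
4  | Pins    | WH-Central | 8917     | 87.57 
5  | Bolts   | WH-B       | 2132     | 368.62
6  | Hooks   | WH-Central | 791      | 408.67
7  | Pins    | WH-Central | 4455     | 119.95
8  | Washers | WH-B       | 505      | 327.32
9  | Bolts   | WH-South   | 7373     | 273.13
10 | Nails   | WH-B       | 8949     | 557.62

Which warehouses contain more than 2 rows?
SELECT warehouse, COUNT(*) as cnt
FROM inventory
GROUP BY warehouse
HAVING COUNT(*) > 2

Result:
  WH-B: 3
  WH-Central: 3
  WH-South: 3

Note: HAVING filters groups after aggregation, WHERE filters rows before.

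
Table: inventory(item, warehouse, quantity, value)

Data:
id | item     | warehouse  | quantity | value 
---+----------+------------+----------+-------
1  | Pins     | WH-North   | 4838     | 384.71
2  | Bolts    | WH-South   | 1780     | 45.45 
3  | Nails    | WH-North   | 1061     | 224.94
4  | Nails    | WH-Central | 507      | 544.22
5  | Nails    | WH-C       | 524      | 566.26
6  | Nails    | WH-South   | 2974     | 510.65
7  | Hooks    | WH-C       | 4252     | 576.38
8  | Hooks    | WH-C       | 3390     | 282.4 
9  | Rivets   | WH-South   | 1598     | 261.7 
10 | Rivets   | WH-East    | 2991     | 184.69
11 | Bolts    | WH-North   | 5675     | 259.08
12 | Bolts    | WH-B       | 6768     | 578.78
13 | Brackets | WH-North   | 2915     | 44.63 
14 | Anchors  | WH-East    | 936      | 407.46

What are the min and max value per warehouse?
SELECT warehouse, MIN(value), MAX(value)
FROM inventory
GROUP BY warehouse

Result:
  WH-B: min=578.78, max=578.78
  WH-C: min=282.40, max=576.38
  WH-Central: min=544.22, max=544.22
  WH-East: min=184.69, max=407.46
  WH-North: min=44.63, max=384.71
  WH-South: min=45.45, max=510.65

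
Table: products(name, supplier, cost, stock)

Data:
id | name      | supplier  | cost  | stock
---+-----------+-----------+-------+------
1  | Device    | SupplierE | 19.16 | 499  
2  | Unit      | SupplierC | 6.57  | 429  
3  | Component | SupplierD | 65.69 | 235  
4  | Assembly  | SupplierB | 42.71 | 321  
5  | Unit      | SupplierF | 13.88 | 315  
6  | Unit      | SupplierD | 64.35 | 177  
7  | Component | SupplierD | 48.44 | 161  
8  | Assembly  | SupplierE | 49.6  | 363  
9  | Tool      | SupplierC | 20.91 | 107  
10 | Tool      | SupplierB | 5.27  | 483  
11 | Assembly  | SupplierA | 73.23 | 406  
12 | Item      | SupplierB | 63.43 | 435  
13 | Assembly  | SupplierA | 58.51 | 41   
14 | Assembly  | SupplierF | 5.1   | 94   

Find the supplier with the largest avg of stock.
SELECT supplier, AVG(stock) as val
FROM products
GROUP BY supplier
ORDER BY val DESC
LIMIT 1

Result: SupplierE with avg(stock) = 431.00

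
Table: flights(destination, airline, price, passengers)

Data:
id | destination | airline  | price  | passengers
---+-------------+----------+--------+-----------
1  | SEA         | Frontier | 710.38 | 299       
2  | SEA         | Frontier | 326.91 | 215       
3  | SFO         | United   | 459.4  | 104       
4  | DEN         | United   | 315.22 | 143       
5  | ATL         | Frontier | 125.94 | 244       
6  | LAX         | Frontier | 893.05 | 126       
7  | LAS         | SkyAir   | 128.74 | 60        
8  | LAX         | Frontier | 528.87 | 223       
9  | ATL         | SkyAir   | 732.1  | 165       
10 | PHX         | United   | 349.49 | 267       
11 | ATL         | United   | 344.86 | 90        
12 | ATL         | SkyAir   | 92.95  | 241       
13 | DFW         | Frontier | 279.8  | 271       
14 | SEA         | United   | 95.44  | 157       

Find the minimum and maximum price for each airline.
SELECT airline, MIN(price), MAX(price)
FROM flights
GROUP BY airline

Result:
  Frontier: min=125.94, max=893.05
  SkyAir: min=92.95, max=732.10
  United: min=95.44, max=459.40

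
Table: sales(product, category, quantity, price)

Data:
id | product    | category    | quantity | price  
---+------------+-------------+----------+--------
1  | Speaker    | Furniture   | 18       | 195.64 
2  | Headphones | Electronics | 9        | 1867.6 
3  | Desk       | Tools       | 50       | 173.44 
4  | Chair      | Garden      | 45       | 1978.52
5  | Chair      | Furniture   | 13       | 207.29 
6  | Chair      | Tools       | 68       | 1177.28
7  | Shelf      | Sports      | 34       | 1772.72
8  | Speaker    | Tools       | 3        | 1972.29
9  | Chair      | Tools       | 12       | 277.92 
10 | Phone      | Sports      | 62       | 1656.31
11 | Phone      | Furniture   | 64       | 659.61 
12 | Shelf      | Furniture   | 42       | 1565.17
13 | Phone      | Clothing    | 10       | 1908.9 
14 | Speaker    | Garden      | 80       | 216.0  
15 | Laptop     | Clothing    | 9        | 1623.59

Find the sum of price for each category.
SELECT category, SUM(price) as result
FROM sales
GROUP BY category

Result:
  Clothing: 3532.49
  Electronics: 1867.60
  Furniture: 2627.71
  Garden: 2194.52
  Sports: 3429.03
  Tools: 3600.93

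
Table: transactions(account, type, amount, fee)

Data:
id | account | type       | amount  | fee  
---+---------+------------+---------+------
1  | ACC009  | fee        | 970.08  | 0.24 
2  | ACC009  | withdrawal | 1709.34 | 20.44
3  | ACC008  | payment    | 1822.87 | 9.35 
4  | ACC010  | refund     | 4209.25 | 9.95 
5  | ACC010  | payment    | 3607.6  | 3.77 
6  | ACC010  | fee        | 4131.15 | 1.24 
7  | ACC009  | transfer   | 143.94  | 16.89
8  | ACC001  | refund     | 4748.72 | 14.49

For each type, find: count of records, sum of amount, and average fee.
SELECT type,
       COUNT(*) as cnt,
       SUM(amount) as total_amount,
       AVG(fee) as avg_fee
FROM transactions
GROUP BY type

Result:
  fee: 2 records, 5101.23 total amount, 0.74 avg fee
  payment: 2 records, 5430.47 total amount, 6.56 avg fee
  refund: 2 records, 8957.97 total amount, 12.22 avg fee
  transfer: 1 records, 143.94 total amount, 16.89 avg fee
  withdrawal: 1 records, 1709.34 total amount, 20.44 avg fee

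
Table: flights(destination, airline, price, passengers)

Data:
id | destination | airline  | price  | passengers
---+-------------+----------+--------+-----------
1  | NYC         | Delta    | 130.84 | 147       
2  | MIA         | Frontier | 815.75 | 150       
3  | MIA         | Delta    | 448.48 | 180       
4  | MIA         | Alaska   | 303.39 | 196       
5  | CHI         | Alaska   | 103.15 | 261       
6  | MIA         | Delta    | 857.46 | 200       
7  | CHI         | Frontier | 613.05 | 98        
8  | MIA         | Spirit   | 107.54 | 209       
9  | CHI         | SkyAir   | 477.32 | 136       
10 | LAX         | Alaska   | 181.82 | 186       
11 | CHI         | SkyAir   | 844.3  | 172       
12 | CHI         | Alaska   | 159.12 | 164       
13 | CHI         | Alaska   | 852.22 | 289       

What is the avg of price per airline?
SELECT airline, AVG(price) as result
FROM flights
GROUP BY airline

Result:
  Alaska: 319.94
  Delta: 478.93
  Frontier: 714.40
  SkyAir: 660.81
  Spirit: 107.54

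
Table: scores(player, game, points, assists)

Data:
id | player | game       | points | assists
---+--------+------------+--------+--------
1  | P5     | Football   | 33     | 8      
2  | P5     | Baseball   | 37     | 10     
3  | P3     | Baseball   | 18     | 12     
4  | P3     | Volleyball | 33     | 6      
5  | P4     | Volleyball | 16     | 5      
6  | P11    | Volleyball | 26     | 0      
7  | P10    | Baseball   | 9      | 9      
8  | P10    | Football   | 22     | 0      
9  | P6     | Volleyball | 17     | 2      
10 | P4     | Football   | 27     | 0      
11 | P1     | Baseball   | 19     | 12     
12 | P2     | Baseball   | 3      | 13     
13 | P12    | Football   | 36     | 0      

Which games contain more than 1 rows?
SELECT game, COUNT(*) as cnt
FROM scores
GROUP BY game
HAVING COUNT(*) > 1

Result:
  Baseball: 5
  Football: 4
  Volleyball: 4

Note: HAVING filters groups after aggregation, WHERE filters rows before.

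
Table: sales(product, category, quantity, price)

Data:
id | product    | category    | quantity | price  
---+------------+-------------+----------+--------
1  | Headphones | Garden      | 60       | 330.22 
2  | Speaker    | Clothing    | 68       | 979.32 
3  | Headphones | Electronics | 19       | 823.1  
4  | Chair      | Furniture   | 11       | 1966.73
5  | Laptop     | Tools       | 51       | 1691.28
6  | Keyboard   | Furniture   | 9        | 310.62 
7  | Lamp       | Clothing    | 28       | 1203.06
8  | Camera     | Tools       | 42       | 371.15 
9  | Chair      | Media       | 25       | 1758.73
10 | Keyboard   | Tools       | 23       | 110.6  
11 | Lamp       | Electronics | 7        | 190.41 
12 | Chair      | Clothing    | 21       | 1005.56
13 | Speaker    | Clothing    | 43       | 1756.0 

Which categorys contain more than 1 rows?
SELECT category, COUNT(*) as cnt
FROM sales
GROUP BY category
HAVING COUNT(*) > 1

Result:
  Clothing: 4
  Electronics: 2
  Furniture: 2
  Tools: 3

Note: HAVING filters groups after aggregation, WHERE filters rows before.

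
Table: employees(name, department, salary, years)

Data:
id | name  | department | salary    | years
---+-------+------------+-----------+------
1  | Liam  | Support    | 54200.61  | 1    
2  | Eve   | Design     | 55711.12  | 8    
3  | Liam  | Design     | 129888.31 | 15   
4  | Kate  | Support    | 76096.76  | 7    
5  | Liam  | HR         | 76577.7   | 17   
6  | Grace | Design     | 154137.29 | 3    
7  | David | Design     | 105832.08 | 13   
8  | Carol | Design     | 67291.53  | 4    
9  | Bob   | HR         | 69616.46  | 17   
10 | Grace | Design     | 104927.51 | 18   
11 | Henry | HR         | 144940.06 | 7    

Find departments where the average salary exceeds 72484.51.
SELECT department, AVG(salary)
FROM employees
GROUP BY department
HAVING AVG(salary) > 72484.51

Result:
  Design: avg=102964.64
  HR: avg=97044.74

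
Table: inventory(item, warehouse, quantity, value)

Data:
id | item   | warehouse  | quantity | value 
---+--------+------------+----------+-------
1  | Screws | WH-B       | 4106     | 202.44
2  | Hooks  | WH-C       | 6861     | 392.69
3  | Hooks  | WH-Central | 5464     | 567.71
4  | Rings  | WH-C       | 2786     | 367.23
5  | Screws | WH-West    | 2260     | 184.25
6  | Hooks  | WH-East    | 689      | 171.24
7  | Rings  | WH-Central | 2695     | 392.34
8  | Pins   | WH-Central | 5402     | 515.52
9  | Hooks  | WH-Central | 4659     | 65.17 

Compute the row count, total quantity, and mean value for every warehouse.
SELECT warehouse,
       COUNT(*) as cnt,
       SUM(quantity) as total_quantity,
       AVG(value) as avg_value
FROM inventory
GROUP BY warehouse

Result:
  WH-B: 1 records, 4106 total quantity, 202.44 avg value
  WH-C: 2 records, 9647 total quantity, 379.96 avg value
  WH-Central: 4 records, 18220 total quantity, 385.19 avg value
  WH-East: 1 records, 689 total quantity, 171.24 avg value
  WH-West: 1 records, 2260 total quantity, 184.25 avg value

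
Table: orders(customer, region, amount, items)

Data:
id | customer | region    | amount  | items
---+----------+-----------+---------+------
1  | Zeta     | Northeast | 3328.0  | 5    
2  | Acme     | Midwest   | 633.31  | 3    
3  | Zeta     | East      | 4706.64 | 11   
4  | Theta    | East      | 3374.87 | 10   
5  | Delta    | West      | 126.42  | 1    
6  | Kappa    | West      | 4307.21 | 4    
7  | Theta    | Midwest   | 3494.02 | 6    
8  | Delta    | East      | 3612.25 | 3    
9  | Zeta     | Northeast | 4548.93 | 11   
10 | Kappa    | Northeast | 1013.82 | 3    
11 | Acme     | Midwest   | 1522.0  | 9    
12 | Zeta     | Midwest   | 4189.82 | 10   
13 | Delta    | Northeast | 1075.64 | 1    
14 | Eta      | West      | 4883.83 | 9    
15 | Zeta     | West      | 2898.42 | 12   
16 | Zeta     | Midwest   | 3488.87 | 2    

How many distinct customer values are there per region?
SELECT region, COUNT(DISTINCT customer)
FROM orders
GROUP BY region

Result:
  East: 3 distinct
  Midwest: 3 distinct
  Northeast: 3 distinct
  West: 4 distinct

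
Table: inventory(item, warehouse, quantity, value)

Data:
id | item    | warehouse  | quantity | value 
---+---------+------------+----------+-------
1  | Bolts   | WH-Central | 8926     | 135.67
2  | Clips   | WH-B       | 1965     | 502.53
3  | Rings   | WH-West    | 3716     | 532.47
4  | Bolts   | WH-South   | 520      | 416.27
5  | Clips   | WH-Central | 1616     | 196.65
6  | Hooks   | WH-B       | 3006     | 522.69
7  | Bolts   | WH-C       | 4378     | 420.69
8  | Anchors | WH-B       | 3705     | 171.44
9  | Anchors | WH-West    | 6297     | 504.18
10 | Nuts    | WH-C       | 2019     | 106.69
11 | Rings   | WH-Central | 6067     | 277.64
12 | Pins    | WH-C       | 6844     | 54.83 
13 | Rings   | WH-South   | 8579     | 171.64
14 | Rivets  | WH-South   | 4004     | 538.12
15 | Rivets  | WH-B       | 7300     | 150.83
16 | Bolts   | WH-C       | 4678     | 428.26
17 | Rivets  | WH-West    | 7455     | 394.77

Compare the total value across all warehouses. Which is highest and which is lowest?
SELECT warehouse, SUM(value)
FROM inventory
GROUP BY warehouse
ORDER BY SUM(value)

All groups:
  WH-Central: 609.96
  WH-C: 1010.47
  WH-South: 1126.03
  WH-B: 1347.49
  WH-West: 1431.42

Highest: WH-West (1431.42)
Lowest: WH-Central (609.96)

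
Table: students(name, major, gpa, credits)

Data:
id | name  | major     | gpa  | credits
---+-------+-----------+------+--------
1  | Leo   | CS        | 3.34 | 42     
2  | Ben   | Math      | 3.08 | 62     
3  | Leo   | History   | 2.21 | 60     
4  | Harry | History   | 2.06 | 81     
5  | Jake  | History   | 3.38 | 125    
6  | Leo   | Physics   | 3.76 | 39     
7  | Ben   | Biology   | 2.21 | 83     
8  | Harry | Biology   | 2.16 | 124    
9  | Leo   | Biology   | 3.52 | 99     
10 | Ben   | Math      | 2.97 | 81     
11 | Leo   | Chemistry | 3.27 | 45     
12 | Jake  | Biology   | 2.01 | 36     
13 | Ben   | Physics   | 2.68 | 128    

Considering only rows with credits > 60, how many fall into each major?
SELECT major, COUNT(*)
FROM students
WHERE credits > 60
GROUP BY major

Note: WHERE filters rows before grouping.

Result:
  Biology: 3
  History: 2
  Math: 2
  Physics: 1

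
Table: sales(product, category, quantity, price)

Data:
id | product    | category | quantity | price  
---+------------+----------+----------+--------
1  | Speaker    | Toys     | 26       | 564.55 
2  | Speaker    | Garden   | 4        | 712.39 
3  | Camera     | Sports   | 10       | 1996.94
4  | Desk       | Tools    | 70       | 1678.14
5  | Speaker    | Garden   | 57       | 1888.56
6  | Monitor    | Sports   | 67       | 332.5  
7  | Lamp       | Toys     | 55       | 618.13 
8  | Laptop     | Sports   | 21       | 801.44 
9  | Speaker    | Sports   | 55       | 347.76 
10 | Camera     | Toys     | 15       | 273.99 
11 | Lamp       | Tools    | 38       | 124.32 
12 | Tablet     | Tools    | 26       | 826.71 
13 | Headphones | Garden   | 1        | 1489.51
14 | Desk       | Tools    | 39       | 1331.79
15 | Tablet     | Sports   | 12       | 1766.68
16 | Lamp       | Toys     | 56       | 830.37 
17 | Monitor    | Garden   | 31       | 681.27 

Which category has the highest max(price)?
SELECT category, MAX(price) as val
FROM sales
GROUP BY category
ORDER BY val DESC
LIMIT 1

Result: Sports with max(price) = 1996.94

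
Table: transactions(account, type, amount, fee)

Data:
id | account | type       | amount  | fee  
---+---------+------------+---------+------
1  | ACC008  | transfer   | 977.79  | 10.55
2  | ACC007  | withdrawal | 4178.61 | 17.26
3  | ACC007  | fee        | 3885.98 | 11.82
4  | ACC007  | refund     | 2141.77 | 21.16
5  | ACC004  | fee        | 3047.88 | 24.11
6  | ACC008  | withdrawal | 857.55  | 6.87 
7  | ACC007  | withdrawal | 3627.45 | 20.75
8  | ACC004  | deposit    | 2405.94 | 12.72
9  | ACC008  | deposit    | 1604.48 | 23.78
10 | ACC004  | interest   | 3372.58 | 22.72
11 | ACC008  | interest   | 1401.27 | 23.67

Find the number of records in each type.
SELECT type, COUNT(*) as count
FROM transactions
GROUP BY type

Result:
  deposit: 2
  fee: 2
  interest: 2
  refund: 1
  transfer: 1
  withdrawal: 3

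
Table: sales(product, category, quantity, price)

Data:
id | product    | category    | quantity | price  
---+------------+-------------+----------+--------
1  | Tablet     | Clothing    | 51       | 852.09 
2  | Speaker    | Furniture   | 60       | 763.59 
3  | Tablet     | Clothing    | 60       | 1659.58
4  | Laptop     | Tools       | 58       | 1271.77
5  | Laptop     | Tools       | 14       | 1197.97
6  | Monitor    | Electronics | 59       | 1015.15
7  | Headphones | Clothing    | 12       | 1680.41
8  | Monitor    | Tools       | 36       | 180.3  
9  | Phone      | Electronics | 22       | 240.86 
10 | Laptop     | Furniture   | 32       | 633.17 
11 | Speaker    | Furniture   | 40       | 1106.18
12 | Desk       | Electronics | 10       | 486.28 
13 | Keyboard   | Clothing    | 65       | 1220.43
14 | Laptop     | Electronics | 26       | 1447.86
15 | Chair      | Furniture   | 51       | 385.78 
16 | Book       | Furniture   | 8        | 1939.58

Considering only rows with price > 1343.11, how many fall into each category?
SELECT category, COUNT(*)
FROM sales
WHERE price > 1343.11
GROUP BY category

Note: WHERE filters rows before grouping.

Result:
  Clothing: 2
  Electronics: 1
  Furniture: 1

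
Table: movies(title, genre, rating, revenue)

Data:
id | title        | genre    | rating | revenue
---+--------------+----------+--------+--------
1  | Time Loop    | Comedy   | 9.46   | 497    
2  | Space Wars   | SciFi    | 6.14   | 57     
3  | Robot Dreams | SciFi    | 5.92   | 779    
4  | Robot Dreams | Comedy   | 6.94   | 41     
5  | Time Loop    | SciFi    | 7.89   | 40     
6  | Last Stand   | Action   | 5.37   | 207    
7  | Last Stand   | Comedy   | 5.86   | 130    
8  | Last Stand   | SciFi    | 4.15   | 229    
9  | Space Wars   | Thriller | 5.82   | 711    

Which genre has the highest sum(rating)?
SELECT genre, SUM(rating) as val
FROM movies
GROUP BY genre
ORDER BY val DESC
LIMIT 1

Result: SciFi with sum(rating) = 24.10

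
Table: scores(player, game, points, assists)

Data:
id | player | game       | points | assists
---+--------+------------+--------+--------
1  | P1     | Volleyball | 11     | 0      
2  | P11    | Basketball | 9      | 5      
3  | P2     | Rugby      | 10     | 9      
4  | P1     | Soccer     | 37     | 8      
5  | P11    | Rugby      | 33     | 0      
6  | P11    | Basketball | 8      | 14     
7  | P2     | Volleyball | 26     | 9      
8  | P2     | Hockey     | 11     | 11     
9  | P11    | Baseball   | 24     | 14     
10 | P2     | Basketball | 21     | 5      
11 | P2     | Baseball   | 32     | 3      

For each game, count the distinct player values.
SELECT game, COUNT(DISTINCT player)
FROM scores
GROUP BY game

Result:
  Baseball: 2 distinct
  Basketball: 2 distinct
  Hockey: 1 distinct
  Rugby: 2 distinct
  Soccer: 1 distinct
  Volleyball: 2 distinct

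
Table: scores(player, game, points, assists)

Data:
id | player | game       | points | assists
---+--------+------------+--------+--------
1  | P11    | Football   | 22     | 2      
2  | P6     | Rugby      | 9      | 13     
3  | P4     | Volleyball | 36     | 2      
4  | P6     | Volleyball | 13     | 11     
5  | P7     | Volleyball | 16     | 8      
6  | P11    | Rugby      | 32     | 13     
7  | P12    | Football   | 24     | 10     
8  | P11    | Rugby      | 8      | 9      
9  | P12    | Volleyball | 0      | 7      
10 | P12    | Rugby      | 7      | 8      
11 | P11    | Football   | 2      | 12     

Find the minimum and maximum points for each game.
SELECT game, MIN(points), MAX(points)
FROM scores
GROUP BY game

Result:
  Football: min=2, max=24
  Rugby: min=7, max=32
  Volleyball: min=0, max=36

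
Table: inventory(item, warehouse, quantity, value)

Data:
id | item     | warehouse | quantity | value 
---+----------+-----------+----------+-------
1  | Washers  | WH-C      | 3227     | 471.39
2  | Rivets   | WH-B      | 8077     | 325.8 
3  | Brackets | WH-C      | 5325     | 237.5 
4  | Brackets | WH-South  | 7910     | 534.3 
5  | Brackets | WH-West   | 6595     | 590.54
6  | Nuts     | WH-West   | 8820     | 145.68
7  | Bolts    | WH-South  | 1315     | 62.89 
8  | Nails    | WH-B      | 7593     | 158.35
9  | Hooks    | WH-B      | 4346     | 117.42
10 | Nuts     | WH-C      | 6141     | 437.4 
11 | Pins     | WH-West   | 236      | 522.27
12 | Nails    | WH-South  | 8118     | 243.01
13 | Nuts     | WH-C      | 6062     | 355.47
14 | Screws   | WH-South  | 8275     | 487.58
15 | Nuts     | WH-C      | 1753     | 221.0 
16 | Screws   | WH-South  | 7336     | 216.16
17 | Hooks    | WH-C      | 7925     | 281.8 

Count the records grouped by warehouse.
SELECT warehouse, COUNT(*) as count
FROM inventory
GROUP BY warehouse

Result:
  WH-B: 3
  WH-C: 6
  WH-South: 5
  WH-West: 3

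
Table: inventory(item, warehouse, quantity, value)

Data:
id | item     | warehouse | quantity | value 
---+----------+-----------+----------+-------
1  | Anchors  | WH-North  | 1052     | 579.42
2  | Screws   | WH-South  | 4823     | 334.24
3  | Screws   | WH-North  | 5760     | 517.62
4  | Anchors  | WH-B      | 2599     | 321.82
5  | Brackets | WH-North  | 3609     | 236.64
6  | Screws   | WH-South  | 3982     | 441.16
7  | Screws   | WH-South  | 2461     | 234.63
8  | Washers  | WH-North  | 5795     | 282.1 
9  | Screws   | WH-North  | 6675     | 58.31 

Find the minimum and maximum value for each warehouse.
SELECT warehouse, MIN(value), MAX(value)
FROM inventory
GROUP BY warehouse

Result:
  WH-B: min=321.82, max=321.82
  WH-North: min=58.31, max=579.42
  WH-South: min=234.63, max=441.16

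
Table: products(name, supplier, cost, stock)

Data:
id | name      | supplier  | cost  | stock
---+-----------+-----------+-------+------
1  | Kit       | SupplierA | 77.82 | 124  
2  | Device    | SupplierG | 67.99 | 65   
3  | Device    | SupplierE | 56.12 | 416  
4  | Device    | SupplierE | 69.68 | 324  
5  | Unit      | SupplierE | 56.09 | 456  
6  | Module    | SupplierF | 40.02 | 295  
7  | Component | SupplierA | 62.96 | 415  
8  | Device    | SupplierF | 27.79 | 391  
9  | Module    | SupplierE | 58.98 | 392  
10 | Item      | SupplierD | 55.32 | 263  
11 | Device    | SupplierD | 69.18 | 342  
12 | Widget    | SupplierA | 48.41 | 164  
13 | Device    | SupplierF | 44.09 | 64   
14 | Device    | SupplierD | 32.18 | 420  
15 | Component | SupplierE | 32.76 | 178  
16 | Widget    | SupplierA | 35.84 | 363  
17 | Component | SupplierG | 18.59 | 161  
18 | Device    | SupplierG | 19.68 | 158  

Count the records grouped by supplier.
SELECT supplier, COUNT(*) as count
FROM products
GROUP BY supplier

Result:
  SupplierA: 4
  SupplierD: 3
  SupplierE: 5
  SupplierF: 3
  SupplierG: 3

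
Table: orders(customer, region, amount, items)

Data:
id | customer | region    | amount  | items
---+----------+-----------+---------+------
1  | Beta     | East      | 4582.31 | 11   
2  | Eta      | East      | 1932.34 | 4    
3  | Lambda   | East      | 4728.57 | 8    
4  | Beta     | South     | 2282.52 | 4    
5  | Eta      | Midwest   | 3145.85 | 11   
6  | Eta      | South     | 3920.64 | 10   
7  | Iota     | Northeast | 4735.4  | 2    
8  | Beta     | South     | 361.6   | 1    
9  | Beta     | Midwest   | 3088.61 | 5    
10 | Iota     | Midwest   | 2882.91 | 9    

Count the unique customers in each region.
SELECT region, COUNT(DISTINCT customer)
FROM orders
GROUP BY region

Result:
  East: 3 distinct
  Midwest: 3 distinct
  Northeast: 1 distinct
  South: 2 distinct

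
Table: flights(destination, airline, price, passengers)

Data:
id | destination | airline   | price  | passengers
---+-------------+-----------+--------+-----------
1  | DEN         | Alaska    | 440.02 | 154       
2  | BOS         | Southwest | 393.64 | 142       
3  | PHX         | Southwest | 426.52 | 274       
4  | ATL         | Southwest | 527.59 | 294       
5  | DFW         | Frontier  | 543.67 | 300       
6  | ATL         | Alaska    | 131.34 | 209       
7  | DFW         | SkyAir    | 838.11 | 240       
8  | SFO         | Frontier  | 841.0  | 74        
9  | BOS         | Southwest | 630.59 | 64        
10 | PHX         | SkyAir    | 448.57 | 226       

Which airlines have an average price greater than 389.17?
SELECT airline, AVG(price)
FROM flights
GROUP BY airline
HAVING AVG(price) > 389.17

Result:
  Frontier: avg=692.34
  SkyAir: avg=643.34
  Southwest: avg=494.59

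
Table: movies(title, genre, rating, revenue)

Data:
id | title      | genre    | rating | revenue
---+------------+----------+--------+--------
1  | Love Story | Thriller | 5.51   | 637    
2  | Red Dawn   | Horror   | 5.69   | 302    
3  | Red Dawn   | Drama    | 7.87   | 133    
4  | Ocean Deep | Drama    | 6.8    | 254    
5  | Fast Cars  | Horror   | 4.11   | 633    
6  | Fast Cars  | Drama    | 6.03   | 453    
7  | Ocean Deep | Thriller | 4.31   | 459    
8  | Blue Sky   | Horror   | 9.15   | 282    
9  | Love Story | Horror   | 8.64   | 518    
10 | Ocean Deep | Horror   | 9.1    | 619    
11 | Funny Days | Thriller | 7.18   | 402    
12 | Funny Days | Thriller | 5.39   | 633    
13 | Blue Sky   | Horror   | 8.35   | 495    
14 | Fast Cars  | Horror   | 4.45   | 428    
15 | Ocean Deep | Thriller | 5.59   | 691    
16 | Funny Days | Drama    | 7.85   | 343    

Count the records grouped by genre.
SELECT genre, COUNT(*) as count
FROM movies
GROUP BY genre

Result:
  Drama: 4
  Horror: 7
  Thriller: 5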